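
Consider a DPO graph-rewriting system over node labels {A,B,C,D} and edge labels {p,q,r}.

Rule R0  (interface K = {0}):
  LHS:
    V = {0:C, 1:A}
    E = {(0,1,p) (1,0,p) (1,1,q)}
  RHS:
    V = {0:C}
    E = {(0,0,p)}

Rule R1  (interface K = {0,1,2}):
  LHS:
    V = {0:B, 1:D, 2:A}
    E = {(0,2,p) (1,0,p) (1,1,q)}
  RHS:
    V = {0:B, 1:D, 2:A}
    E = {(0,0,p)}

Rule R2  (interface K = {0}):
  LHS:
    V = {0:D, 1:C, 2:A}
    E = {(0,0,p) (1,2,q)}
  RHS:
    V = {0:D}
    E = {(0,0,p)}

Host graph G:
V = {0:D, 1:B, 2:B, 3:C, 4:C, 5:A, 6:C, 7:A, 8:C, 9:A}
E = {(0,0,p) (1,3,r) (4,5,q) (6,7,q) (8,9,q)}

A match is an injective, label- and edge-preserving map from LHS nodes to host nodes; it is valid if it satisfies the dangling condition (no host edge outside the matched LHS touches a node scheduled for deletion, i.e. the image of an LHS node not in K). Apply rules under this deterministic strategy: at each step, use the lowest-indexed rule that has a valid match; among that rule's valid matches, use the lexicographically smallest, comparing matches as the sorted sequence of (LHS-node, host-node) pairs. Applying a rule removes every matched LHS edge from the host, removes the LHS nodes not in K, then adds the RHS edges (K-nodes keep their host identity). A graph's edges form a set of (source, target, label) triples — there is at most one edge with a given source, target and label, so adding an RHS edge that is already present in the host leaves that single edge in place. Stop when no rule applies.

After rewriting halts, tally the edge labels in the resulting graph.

Answer: p:1 r:1

Rewrite trace:
[0] host  ⇒  10 nodes, 5 edges  {0-p->0 1-r->3 4-q->5 6-q->7 8-q->9}
[1] R2 @ {0↦0, 1↦4, 2↦5}  ⇒  8 nodes, 4 edges  {0-p->0 1-r->3 6-q->7 8-q->9}
[2] R2 @ {0↦0, 1↦6, 2↦7}  ⇒  6 nodes, 3 edges  {0-p->0 1-r->3 8-q->9}
[3] R2 @ {0↦0, 1↦8, 2↦9}  ⇒  4 nodes, 2 edges  {0-p->0 1-r->3}
normal form: no rule applies after step 3
NF edges: [(0, 0, 'p'), (1, 3, 'r')]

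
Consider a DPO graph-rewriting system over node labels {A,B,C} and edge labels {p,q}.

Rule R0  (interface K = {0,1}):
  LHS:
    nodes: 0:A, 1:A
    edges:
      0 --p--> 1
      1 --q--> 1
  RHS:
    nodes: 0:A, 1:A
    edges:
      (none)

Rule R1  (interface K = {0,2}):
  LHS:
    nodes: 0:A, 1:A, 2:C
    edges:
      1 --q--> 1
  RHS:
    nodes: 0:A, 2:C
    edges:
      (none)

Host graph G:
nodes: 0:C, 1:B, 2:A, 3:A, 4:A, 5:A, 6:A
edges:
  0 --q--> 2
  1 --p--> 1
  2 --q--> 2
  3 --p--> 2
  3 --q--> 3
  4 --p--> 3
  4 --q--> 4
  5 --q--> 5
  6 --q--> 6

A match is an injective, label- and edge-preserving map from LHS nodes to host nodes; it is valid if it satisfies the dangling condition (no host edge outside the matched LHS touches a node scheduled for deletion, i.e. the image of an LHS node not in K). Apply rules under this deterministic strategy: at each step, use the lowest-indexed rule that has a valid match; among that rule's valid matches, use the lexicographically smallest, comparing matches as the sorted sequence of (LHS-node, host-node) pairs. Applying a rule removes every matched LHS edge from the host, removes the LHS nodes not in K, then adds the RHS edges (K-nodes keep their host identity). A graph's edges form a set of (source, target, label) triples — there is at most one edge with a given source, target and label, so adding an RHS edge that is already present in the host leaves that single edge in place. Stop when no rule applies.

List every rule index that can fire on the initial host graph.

Answer: [R0,R1]

Derivation:
R0: 2 valid matches — {0↦3, 1↦2}, {0↦4, 1↦3}
R1: 8 valid matches — {0↦2, 1↦5, 2↦0}, {0↦2, 1↦6, 2↦0}, {0↦3, 1↦5, 2↦0} (+5 more)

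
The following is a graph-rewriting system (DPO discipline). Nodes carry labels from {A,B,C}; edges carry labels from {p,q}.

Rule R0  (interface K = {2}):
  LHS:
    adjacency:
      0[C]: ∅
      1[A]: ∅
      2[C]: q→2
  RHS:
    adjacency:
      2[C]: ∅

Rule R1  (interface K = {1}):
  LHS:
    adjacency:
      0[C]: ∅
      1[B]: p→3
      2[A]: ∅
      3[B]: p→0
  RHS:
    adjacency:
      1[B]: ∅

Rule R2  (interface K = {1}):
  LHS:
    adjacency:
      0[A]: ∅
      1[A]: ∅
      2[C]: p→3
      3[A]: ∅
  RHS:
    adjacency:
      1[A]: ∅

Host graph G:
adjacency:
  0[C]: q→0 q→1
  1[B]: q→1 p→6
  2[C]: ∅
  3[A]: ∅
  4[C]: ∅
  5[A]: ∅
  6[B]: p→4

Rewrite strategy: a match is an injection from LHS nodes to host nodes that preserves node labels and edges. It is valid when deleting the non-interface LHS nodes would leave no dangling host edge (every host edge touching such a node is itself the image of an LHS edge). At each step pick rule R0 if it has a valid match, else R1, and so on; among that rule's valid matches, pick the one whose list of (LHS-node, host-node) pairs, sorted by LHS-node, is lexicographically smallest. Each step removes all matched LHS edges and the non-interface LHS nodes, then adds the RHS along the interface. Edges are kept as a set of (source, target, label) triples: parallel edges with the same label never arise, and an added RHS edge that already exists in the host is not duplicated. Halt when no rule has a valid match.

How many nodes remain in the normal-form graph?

start.  V:7 E:5  edges: 0-q->0 0-q->1 1-q->1 1-p->6 6-p->4
1. fire R0 via {0↦2, 1↦3, 2↦0}  →  V:5 E:4  edges: 0-q->1 1-q->1 1-p->6 6-p->4
2. fire R1 via {0↦4, 1↦1, 2↦5, 3↦6}  →  V:2 E:2  edges: 0-q->1 1-q->1
normal form: no rule applies after step 2
NF nodes: {0:C, 1:B}

Answer: 2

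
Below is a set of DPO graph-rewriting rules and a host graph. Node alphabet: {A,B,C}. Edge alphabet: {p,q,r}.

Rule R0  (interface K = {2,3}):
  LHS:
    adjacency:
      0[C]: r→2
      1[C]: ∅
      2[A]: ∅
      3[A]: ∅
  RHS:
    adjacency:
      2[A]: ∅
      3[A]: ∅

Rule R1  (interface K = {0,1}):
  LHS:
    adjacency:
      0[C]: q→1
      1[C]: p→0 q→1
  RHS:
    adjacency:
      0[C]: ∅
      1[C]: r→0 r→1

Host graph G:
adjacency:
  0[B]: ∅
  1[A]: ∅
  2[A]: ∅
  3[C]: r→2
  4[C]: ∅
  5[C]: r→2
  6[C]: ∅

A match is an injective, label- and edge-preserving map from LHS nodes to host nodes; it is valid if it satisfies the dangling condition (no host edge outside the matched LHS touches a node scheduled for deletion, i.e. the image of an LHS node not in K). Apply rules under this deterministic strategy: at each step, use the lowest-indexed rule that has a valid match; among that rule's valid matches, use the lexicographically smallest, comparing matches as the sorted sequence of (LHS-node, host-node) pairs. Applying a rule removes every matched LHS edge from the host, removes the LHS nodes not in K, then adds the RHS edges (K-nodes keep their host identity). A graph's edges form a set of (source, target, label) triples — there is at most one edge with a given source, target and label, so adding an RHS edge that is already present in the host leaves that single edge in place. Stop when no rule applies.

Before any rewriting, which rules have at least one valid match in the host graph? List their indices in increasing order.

Answer: [R0]

Steps:
R0: 4 valid matches — {0↦3, 1↦4, 2↦2, 3↦1}, {0↦3, 1↦6, 2↦2, 3↦1}, {0↦5, 1↦4, 2↦2, 3↦1} (+1 more)
R1: no valid match — LHS pattern not found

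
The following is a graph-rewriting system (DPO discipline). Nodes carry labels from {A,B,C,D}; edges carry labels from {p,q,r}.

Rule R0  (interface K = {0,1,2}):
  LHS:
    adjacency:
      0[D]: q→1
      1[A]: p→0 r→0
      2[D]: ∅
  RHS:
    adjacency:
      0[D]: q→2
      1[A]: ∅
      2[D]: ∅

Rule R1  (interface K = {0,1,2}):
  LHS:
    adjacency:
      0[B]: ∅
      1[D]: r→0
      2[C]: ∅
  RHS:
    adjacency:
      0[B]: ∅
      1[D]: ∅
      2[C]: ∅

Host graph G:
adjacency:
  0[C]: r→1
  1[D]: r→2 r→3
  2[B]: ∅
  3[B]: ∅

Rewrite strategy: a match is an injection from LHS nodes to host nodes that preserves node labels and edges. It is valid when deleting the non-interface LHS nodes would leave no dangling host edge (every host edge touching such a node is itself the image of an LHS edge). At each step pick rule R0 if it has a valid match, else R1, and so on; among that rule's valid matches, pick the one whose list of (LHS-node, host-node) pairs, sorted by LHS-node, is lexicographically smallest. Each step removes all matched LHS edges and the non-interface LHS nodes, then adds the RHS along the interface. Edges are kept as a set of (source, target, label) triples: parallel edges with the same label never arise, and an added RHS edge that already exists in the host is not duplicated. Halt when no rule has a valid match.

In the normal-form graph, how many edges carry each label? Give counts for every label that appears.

Answer: r:1

Derivation:
initial: |V|=4 |E|=3  E = 0-r->1 1-r->2 1-r->3
step 1: apply R1 at {0↦2, 1↦1, 2↦0}  → |V|=4 |E|=2  E = 0-r->1 1-r->3
step 2: apply R1 at {0↦3, 1↦1, 2↦0}  → |V|=4 |E|=1  E = 0-r->1
halt: no rule applies after step 2
NF edges: [(0, 1, 'r')]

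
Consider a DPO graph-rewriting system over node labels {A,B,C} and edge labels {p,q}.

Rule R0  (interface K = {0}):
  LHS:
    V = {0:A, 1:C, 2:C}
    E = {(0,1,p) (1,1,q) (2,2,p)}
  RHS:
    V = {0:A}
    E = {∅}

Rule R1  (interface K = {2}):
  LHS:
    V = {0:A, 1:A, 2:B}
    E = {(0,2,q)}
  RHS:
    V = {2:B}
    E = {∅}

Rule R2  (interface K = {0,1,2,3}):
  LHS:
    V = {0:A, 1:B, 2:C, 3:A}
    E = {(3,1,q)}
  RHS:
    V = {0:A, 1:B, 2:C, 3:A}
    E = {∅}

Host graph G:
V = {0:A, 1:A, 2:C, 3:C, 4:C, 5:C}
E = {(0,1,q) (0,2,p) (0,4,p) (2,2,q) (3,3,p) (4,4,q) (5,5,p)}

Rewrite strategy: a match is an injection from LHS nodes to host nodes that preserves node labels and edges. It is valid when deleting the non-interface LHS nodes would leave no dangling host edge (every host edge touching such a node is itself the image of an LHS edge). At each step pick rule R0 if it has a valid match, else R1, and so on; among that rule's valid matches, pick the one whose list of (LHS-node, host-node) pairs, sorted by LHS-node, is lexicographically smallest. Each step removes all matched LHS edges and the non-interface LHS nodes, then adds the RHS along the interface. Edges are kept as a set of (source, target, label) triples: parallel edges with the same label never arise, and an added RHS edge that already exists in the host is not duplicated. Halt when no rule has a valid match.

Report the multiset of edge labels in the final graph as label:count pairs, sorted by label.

initial: |V|=6 |E|=7  E = 0-q->1 0-p->2 0-p->4 2-q->2 3-p->3 4-q->4 5-p->5
step 1: apply R0 at {0↦0, 1↦2, 2↦3}  → |V|=4 |E|=4  E = 0-q->1 0-p->4 4-q->4 5-p->5
step 2: apply R0 at {0↦0, 1↦4, 2↦5}  → |V|=2 |E|=1  E = 0-q->1
final graph: no rule applies after step 2
NF edges: [(0, 1, 'q')]

Answer: q:1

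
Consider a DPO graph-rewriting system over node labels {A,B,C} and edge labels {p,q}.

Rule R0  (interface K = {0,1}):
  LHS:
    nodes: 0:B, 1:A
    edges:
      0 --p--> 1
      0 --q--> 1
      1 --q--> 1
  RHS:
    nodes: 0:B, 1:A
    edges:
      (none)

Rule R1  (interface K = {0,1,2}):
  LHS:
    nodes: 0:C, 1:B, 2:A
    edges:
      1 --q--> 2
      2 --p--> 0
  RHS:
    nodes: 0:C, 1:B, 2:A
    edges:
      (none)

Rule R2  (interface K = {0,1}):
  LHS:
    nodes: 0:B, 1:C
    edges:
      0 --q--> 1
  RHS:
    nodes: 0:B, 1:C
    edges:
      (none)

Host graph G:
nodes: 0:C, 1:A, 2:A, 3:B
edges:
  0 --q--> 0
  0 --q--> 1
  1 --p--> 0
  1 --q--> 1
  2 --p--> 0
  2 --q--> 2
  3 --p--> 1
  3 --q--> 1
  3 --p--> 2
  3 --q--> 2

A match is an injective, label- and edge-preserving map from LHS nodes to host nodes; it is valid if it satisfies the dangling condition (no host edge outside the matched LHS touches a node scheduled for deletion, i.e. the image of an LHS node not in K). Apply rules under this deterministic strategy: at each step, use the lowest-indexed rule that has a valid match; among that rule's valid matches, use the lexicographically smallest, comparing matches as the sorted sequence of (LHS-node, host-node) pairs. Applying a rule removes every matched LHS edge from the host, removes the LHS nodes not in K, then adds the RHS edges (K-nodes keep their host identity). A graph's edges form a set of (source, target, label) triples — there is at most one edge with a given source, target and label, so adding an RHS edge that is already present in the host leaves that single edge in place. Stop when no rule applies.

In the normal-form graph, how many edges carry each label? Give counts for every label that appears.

start.  V:4 E:10  edges: 0-q->0 0-q->1 1-p->0 1-q->1 2-p->0 2-q->2 3-p->1 3-q->1 3-p->2 3-q->2
1. fire R0 via {0↦3, 1↦1}  →  V:4 E:7  edges: 0-q->0 0-q->1 1-p->0 2-p->0 2-q->2 3-p->2 3-q->2
2. fire R0 via {0↦3, 1↦2}  →  V:4 E:4  edges: 0-q->0 0-q->1 1-p->0 2-p->0
final graph: no rule applies after step 2
NF edges: [(0, 0, 'q'), (0, 1, 'q'), (1, 0, 'p'), (2, 0, 'p')]

Answer: p:2 q:2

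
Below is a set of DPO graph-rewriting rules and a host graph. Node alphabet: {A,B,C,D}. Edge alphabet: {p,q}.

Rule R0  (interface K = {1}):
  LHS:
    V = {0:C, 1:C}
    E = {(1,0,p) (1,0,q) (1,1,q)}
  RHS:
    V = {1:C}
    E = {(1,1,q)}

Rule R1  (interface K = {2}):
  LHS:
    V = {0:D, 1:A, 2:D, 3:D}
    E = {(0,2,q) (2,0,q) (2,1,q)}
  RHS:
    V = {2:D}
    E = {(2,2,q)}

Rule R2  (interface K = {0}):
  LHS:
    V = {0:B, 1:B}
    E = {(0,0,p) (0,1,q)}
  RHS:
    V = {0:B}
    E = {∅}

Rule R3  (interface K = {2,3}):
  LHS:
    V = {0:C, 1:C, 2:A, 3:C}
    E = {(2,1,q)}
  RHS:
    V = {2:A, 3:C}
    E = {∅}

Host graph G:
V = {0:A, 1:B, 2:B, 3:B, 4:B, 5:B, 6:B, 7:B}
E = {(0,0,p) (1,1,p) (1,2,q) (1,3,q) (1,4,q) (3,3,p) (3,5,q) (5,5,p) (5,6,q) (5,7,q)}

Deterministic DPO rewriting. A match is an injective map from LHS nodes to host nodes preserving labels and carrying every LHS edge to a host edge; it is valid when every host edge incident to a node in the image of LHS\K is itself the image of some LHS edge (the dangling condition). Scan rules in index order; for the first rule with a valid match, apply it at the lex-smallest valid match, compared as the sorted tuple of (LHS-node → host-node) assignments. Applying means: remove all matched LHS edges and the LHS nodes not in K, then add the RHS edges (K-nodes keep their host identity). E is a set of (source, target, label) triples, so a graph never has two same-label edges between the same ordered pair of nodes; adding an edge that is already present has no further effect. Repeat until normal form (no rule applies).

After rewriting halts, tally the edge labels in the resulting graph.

Answer: p:2 q:4

Steps:
start.  V:8 E:10  edges: 0-p->0 1-p->1 1-q->2 1-q->3 1-q->4 3-p->3 3-q->5 5-p->5 5-q->6 5-q->7
1. fire R2 via {0↦1, 1↦2}  →  V:7 E:8  edges: 0-p->0 1-q->3 1-q->4 3-p->3 3-q->5 5-p->5 5-q->6 5-q->7
2. fire R2 via {0↦5, 1↦6}  →  V:6 E:6  edges: 0-p->0 1-q->3 1-q->4 3-p->3 3-q->5 5-q->7
final graph: no rule applies after step 2
NF edges: [(0, 0, 'p'), (1, 3, 'q'), (1, 4, 'q'), (3, 3, 'p'), (3, 5, 'q'), (5, 7, 'q')]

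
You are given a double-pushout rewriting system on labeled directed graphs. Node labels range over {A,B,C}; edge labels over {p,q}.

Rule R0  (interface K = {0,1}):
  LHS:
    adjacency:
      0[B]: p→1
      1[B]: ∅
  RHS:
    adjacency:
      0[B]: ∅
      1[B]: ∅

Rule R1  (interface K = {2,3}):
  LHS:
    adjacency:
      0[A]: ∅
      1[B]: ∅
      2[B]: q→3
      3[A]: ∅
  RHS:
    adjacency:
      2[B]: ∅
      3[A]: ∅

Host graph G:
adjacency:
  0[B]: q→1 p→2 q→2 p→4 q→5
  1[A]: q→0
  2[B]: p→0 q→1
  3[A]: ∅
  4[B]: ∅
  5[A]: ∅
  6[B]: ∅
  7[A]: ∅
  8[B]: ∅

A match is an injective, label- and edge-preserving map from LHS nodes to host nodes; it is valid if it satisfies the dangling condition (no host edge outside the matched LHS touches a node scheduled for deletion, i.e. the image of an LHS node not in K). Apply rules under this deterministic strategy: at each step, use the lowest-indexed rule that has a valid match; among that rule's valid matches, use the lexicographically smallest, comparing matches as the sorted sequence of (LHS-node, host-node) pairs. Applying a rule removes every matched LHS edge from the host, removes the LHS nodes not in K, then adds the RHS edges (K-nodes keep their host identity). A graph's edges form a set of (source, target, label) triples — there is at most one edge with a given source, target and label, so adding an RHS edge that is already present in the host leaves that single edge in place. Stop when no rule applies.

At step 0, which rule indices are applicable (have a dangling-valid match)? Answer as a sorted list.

Answer: [R0,R1]

Rewrite trace:
R0: 3 valid matches — {0↦0, 1↦2}, {0↦0, 1↦4}, {0↦2, 1↦0}
R1: 12 valid matches — {0↦3, 1↦6, 2↦0, 3↦1}, {0↦3, 1↦6, 2↦0, 3↦5}, {0↦3, 1↦6, 2↦2, 3↦1} (+9 more)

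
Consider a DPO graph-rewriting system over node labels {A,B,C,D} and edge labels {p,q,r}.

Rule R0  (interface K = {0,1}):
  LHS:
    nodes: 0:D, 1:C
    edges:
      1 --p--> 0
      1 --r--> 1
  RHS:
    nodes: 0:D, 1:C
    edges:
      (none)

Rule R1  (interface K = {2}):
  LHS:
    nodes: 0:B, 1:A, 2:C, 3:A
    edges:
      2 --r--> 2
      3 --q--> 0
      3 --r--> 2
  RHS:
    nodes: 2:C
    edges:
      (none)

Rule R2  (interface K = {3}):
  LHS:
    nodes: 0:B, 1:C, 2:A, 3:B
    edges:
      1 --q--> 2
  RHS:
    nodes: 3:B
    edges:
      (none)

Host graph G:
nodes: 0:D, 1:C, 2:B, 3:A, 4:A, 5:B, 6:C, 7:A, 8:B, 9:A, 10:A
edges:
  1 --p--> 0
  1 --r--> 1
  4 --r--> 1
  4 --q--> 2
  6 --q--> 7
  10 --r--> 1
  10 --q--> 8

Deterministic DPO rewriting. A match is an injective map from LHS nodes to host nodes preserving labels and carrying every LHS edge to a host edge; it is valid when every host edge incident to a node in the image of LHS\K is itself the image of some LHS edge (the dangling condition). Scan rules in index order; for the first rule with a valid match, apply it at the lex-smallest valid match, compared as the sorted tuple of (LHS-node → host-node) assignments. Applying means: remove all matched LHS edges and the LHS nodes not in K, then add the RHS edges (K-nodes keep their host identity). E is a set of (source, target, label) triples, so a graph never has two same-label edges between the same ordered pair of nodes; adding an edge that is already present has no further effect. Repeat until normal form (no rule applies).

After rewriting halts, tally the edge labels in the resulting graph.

Answer: q:2 r:2

Rewrite trace:
start.  V:11 E:7  edges: 1-p->0 1-r->1 4-r->1 4-q->2 6-q->7 10-r->1 10-q->8
1. fire R0 via {0↦0, 1↦1}  →  V:11 E:5  edges: 4-r->1 4-q->2 6-q->7 10-r->1 10-q->8
2. fire R2 via {0↦5, 1↦6, 2↦7, 3↦2}  →  V:8 E:4  edges: 4-r->1 4-q->2 10-r->1 10-q->8
final graph: no rule applies after step 2
NF edges: [(4, 1, 'r'), (4, 2, 'q'), (10, 1, 'r'), (10, 8, 'q')]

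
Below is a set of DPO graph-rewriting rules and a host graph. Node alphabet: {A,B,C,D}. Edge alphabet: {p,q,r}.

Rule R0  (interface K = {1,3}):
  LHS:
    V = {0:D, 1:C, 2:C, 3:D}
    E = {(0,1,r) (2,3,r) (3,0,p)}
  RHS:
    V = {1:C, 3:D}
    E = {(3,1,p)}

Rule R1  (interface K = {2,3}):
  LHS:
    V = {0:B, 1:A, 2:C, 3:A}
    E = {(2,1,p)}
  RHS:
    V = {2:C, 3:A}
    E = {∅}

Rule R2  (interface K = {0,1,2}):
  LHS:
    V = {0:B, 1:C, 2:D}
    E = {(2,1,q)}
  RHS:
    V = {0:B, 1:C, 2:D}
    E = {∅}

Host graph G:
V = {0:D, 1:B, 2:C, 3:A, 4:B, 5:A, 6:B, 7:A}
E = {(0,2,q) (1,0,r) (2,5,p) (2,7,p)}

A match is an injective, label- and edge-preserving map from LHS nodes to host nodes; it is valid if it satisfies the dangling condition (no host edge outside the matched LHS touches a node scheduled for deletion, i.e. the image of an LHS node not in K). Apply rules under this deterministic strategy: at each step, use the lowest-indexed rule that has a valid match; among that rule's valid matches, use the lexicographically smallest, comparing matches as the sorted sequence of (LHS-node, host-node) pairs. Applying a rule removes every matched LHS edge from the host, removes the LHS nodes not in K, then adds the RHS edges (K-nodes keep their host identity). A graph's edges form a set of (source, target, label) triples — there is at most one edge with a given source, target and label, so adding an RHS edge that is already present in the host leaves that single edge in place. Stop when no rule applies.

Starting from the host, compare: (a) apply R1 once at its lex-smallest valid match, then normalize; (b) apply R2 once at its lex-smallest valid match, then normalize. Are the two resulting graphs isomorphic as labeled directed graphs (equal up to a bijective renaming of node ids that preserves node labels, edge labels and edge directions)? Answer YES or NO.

branch R1-first: apply at {0↦4, 1↦5, 2↦2, 3↦3} → |E|=3, then 2 more step(s) → NF |V|=4 |E|=1 V={0:D, 1:B, 2:C, 3:A} E=1-r->0
branch R2-first: apply at {0↦1, 1↦2, 2↦0} → |E|=3, then 2 more step(s) → NF |V|=4 |E|=1 V={0:D, 1:B, 2:C, 3:A} E=1-r->0
graphs isomorphic (equal up to label-preserving node renaming)

Answer: YES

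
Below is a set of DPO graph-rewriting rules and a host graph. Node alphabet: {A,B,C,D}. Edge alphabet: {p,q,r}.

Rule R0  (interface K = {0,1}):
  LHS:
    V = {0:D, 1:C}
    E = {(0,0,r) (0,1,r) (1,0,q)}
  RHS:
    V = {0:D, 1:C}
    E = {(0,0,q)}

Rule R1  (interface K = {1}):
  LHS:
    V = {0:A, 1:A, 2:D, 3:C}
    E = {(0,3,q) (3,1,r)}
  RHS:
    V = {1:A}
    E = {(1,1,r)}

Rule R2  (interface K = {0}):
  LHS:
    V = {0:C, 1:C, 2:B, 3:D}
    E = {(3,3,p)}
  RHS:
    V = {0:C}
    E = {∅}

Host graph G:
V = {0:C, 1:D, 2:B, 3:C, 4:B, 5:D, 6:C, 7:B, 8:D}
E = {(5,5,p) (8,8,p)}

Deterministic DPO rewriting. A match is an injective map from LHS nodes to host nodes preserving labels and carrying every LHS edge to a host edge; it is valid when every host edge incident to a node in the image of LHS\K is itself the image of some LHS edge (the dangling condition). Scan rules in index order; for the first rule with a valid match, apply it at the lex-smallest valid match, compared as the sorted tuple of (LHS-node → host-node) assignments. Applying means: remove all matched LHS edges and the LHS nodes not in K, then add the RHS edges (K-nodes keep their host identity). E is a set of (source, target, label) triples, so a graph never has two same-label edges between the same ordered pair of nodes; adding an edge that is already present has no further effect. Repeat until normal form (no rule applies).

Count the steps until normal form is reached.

Answer: 2

Steps:
[0] host  ⇒  9 nodes, 2 edges  {5-p->5 8-p->8}
[1] R2 @ {0↦0, 1↦3, 2↦2, 3↦5}  ⇒  6 nodes, 1 edges  {8-p->8}
[2] R2 @ {0↦0, 1↦6, 2↦4, 3↦8}  ⇒  3 nodes, 0 edges  {∅}
normal form: no rule applies after step 2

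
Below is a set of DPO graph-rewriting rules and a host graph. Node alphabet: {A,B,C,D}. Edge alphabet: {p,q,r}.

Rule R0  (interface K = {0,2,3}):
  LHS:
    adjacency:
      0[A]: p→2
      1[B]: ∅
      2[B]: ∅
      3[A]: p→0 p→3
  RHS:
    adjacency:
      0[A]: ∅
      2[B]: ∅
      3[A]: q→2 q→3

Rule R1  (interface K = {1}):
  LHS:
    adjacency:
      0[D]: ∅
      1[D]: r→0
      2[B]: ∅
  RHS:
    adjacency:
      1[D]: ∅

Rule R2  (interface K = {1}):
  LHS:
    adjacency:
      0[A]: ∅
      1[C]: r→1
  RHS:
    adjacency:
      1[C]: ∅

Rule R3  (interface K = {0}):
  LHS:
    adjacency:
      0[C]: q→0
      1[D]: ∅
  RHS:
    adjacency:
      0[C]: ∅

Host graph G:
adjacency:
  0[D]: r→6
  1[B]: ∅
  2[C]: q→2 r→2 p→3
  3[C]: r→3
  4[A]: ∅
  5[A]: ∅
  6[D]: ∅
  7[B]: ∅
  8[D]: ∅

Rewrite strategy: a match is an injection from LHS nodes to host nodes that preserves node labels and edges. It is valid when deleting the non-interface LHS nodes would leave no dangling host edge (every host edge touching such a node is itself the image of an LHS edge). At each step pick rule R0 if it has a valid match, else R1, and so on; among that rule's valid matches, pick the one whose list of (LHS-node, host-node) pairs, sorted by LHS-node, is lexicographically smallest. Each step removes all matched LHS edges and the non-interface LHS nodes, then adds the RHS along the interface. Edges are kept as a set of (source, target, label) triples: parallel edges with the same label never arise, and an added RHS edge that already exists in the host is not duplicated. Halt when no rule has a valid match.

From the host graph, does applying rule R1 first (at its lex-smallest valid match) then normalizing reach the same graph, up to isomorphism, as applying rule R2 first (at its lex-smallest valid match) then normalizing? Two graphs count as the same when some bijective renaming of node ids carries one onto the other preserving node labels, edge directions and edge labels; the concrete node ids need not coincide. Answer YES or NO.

Answer: YES

Steps:
branch R1-first: apply at {0↦6, 1↦0, 2↦1} → |E|=4, then 3 more step(s) → NF |V|=4 |E|=1 V={2:C, 3:C, 7:B, 8:D} E=2-p->3
branch R2-first: apply at {0↦4, 1↦2} → |E|=4, then 3 more step(s) → NF |V|=4 |E|=1 V={2:C, 3:C, 7:B, 8:D} E=2-p->3
graphs isomorphic (equal up to label-preserving node renaming)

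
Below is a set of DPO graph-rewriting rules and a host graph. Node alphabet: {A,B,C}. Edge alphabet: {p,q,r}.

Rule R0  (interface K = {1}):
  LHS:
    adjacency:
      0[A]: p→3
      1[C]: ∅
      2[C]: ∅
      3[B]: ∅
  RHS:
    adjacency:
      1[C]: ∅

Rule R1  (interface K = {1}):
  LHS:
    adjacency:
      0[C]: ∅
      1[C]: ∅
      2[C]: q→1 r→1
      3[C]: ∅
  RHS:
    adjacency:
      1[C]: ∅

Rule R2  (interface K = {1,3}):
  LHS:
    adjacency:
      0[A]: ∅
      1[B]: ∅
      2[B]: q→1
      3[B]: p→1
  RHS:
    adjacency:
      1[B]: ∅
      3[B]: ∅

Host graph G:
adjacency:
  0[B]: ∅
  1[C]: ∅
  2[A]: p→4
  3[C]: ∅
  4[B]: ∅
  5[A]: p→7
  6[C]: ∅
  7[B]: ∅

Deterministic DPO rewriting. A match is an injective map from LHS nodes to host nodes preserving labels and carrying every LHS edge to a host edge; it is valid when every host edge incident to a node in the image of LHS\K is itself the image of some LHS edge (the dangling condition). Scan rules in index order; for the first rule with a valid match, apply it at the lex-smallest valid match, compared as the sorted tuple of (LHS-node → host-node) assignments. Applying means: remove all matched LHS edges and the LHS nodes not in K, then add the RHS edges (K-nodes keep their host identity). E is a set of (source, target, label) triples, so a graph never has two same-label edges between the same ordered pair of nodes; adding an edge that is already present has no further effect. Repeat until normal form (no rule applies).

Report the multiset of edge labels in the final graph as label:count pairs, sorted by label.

[0] host  ⇒  8 nodes, 2 edges  {2-p->4 5-p->7}
[1] R0 @ {0↦2, 1↦1, 2↦3, 3↦4}  ⇒  5 nodes, 1 edges  {5-p->7}
[2] R0 @ {0↦5, 1↦1, 2↦6, 3↦7}  ⇒  2 nodes, 0 edges  {∅}
halt: no rule applies after step 2
NF edges: []

Answer: (no edges)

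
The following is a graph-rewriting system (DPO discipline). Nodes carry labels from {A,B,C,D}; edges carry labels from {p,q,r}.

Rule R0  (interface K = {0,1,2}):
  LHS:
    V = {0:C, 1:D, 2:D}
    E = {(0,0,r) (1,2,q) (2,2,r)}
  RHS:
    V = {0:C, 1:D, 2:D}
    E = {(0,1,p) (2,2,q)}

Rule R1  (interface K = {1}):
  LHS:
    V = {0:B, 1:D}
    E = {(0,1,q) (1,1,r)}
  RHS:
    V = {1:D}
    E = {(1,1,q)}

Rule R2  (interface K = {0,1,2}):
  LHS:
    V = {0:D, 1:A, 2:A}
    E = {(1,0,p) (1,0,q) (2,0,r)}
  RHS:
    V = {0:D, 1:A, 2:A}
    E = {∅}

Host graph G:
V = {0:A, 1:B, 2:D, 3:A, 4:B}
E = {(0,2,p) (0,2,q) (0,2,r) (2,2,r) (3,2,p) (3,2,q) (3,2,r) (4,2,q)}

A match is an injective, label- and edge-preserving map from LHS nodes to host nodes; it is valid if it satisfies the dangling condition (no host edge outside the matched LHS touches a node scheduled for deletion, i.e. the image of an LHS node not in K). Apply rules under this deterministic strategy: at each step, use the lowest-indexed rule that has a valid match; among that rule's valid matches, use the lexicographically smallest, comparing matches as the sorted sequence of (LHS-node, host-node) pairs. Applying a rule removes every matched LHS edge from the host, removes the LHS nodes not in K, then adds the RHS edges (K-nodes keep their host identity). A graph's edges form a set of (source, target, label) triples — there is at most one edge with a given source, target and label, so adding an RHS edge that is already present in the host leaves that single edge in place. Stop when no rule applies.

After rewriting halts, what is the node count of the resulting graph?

Answer: 4

Rewrite trace:
initial: |V|=5 |E|=8  E = 0-p->2 0-q->2 0-r->2 2-r->2 3-p->2 3-q->2 3-r->2 4-q->2
step 1: apply R1 at {0↦4, 1↦2}  → |V|=4 |E|=7  E = 0-p->2 0-q->2 0-r->2 2-q->2 3-p->2 3-q->2 3-r->2
step 2: apply R2 at {0↦2, 1↦0, 2↦3}  → |V|=4 |E|=4  E = 0-r->2 2-q->2 3-p->2 3-q->2
step 3: apply R2 at {0↦2, 1↦3, 2↦0}  → |V|=4 |E|=1  E = 2-q->2
final graph: no rule applies after step 3
NF nodes: {0:A, 1:B, 2:D, 3:A}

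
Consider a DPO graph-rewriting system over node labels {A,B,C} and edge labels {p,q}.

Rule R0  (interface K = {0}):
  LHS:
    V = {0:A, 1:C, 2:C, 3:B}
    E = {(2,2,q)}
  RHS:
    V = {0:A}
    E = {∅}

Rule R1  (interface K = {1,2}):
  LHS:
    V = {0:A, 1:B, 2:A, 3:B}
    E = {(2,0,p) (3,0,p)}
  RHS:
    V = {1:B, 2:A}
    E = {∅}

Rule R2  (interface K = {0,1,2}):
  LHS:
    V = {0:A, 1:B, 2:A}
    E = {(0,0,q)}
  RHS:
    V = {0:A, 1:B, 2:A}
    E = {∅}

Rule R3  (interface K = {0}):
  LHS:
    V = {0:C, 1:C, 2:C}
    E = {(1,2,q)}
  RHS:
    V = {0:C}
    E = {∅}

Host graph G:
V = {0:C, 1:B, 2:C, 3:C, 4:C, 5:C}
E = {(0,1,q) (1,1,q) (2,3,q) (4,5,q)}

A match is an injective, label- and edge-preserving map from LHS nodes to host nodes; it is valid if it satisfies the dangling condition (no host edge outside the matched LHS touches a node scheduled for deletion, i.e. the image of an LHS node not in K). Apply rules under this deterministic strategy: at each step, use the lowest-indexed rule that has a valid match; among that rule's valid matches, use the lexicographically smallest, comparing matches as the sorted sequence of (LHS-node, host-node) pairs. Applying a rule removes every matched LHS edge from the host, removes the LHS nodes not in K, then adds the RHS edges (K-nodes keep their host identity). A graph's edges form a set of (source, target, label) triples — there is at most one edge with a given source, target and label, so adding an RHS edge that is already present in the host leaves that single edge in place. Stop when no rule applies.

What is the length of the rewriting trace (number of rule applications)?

start.  V:6 E:4  edges: 0-q->1 1-q->1 2-q->3 4-q->5
1. fire R3 via {0↦0, 1↦2, 2↦3}  →  V:4 E:3  edges: 0-q->1 1-q->1 4-q->5
2. fire R3 via {0↦0, 1↦4, 2↦5}  →  V:2 E:2  edges: 0-q->1 1-q->1
halt: no rule applies after step 2

Answer: 2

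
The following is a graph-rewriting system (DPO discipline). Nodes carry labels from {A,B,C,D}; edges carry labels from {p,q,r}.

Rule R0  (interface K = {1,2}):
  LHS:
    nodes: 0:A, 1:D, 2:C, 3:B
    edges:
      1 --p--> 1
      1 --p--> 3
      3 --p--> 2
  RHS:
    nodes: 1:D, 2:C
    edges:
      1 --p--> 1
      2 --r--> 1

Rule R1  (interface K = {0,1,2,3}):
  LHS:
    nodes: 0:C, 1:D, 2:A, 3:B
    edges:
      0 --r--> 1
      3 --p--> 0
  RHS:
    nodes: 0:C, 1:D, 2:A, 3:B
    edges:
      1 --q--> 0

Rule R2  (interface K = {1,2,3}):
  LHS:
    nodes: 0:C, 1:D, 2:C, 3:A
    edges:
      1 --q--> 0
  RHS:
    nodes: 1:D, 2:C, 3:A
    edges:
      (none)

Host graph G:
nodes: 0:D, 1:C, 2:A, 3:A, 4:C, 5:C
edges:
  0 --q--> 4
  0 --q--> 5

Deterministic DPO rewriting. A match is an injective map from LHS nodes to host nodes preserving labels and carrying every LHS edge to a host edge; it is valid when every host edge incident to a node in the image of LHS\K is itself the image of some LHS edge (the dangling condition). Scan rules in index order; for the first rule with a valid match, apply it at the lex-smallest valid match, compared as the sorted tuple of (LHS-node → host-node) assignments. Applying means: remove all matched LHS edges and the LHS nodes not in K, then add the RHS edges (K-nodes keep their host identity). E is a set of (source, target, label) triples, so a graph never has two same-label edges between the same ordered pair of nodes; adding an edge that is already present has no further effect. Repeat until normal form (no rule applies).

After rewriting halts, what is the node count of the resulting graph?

Answer: 4

Derivation:
[0] host  ⇒  6 nodes, 2 edges  {0-q->4 0-q->5}
[1] R2 @ {0↦4, 1↦0, 2↦1, 3↦2}  ⇒  5 nodes, 1 edges  {0-q->5}
[2] R2 @ {0↦5, 1↦0, 2↦1, 3↦2}  ⇒  4 nodes, 0 edges  {∅}
halt: no rule applies after step 2
NF nodes: {0:D, 1:C, 2:A, 3:A}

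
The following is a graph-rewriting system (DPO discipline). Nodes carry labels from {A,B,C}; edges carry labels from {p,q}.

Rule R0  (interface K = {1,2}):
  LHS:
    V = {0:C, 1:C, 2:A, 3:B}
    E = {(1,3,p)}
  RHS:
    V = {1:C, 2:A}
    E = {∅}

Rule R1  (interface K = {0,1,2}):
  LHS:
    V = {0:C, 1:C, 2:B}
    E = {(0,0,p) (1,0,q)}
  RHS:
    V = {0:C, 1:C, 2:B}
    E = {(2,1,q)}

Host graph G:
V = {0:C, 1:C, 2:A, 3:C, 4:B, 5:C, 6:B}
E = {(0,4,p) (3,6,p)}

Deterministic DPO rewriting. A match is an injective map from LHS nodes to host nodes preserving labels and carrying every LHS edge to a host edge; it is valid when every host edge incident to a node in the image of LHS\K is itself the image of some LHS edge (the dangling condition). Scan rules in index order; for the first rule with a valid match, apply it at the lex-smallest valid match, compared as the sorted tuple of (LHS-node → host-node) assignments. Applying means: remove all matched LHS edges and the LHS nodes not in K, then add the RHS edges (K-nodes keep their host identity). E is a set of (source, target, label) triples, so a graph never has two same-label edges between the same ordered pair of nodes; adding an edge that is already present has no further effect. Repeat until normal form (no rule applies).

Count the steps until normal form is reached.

start.  V:7 E:2  edges: 0-p->4 3-p->6
1. fire R0 via {0↦1, 1↦0, 2↦2, 3↦4}  →  V:5 E:1  edges: 3-p->6
2. fire R0 via {0↦0, 1↦3, 2↦2, 3↦6}  →  V:3 E:0  edges: ∅
final graph: no rule applies after step 2

Answer: 2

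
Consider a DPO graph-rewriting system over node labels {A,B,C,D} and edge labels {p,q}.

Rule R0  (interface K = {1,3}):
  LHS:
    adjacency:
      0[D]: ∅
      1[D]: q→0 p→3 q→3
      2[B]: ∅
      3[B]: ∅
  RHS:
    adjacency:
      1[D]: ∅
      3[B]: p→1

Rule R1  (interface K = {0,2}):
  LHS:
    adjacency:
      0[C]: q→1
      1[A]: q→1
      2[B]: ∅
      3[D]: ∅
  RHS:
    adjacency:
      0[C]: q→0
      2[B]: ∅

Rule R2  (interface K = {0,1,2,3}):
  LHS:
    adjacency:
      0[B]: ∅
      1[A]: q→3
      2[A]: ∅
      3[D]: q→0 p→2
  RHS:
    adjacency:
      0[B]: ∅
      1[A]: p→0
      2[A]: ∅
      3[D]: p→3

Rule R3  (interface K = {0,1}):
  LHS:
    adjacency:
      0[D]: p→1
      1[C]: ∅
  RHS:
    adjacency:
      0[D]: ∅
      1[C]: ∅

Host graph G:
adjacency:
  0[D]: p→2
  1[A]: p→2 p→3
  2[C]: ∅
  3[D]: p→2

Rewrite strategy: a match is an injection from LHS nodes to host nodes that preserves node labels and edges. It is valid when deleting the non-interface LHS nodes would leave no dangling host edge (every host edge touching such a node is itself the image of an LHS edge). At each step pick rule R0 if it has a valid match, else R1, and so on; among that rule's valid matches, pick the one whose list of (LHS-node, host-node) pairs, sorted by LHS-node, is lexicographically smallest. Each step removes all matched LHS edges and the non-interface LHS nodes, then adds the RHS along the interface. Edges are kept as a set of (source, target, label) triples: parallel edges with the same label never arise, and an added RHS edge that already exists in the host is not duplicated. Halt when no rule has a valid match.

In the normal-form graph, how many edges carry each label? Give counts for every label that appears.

Answer: p:2

Steps:
[0] host  ⇒  4 nodes, 4 edges  {0-p->2 1-p->2 1-p->3 3-p->2}
[1] R3 @ {0↦0, 1↦2}  ⇒  4 nodes, 3 edges  {1-p->2 1-p->3 3-p->2}
[2] R3 @ {0↦3, 1↦2}  ⇒  4 nodes, 2 edges  {1-p->2 1-p->3}
normal form: no rule applies after step 2
NF edges: [(1, 2, 'p'), (1, 3, 'p')]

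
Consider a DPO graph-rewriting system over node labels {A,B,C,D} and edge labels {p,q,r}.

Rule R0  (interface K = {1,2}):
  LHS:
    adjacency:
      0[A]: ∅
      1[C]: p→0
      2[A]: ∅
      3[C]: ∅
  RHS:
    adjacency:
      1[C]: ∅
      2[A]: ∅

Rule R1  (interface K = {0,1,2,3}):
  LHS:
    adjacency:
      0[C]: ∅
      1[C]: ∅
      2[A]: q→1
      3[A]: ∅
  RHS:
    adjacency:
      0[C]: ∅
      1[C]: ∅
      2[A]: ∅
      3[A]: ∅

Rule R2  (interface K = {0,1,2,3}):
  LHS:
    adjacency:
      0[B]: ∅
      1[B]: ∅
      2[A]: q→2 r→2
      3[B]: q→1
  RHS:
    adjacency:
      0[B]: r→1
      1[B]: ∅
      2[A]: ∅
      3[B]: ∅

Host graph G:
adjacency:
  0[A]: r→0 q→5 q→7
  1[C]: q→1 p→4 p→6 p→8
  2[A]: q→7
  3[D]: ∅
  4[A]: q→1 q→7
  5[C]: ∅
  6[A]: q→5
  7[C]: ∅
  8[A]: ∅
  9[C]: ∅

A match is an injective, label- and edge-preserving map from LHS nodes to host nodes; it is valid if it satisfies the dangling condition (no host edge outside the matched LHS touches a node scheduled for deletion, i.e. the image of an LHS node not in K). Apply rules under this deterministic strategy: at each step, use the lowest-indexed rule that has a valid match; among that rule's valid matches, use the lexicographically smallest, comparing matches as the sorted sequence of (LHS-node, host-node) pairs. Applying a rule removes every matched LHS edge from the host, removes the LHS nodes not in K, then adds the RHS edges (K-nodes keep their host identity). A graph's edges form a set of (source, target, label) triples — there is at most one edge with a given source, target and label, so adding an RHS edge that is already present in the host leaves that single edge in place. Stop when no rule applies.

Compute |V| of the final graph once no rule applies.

Answer: 4

Steps:
start.  V:10 E:11  edges: 0-r->0 0-q->5 0-q->7 1-q->1 1-p->4 1-p->6 1-p->8 2-q->7 4-q->1 4-q->7 6-q->5
1. fire R0 via {0↦8, 1↦1, 2↦0, 3↦9}  →  V:8 E:10  edges: 0-r->0 0-q->5 0-q->7 1-q->1 1-p->4 1-p->6 2-q->7 4-q->1 4-q->7 6-q->5
2. fire R1 via {0↦1, 1↦5, 2↦0, 3↦2}  →  V:8 E:9  edges: 0-r->0 0-q->7 1-q->1 1-p->4 1-p->6 2-q->7 4-q->1 4-q->7 6-q->5
3. fire R1 via {0↦1, 1↦5, 2↦6, 3↦0}  →  V:8 E:8  edges: 0-r->0 0-q->7 1-q->1 1-p->4 1-p->6 2-q->7 4-q->1 4-q->7
4. fire R0 via {0↦6, 1↦1, 2↦0, 3↦5}  →  V:6 E:7  edges: 0-r->0 0-q->7 1-q->1 1-p->4 2-q->7 4-q->1 4-q->7
5. fire R1 via {0↦1, 1↦7, 2↦0, 3↦2}  →  V:6 E:6  edges: 0-r->0 1-q->1 1-p->4 2-q->7 4-q->1 4-q->7
6. fire R1 via {0↦1, 1↦7, 2↦2, 3↦0}  →  V:6 E:5  edges: 0-r->0 1-q->1 1-p->4 4-q->1 4-q->7
7. fire R1 via {0↦1, 1↦7, 2↦4, 3↦0}  →  V:6 E:4  edges: 0-r->0 1-q->1 1-p->4 4-q->1
8. fire R1 via {0↦7, 1↦1, 2↦4, 3↦0}  →  V:6 E:3  edges: 0-r->0 1-q->1 1-p->4
9. fire R0 via {0↦4, 1↦1, 2↦0, 3↦7}  →  V:4 E:2  edges: 0-r->0 1-q->1
final graph: no rule applies after step 9
NF nodes: {0:A, 1:C, 2:A, 3:D}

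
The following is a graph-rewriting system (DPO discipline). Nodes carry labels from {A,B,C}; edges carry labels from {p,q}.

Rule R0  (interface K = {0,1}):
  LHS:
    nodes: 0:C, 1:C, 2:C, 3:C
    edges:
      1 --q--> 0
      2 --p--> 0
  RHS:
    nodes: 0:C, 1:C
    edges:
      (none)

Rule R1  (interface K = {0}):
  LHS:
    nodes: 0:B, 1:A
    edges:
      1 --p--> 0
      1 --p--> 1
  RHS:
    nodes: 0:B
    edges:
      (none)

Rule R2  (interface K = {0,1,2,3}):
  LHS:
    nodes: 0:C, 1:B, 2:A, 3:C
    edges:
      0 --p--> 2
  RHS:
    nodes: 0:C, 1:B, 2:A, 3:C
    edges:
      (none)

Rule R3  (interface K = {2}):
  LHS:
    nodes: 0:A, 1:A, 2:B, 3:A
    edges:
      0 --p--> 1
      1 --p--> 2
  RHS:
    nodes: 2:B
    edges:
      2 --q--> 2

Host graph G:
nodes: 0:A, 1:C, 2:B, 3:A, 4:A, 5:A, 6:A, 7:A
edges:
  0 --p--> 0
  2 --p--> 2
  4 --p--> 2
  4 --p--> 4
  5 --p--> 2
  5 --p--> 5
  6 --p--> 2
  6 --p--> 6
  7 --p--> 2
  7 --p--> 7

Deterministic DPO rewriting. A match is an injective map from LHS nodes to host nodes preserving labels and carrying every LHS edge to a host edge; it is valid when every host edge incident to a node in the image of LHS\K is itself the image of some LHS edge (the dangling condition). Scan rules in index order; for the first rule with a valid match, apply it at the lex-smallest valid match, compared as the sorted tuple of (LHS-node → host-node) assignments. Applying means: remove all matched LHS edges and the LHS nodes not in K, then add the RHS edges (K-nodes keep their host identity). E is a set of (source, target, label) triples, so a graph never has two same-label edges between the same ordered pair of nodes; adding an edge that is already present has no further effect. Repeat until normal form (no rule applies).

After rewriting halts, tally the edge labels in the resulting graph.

initial: |V|=8 |E|=10  E = 0-p->0 2-p->2 4-p->2 4-p->4 5-p->2 5-p->5 6-p->2 6-p->6 7-p->2 7-p->7
step 1: apply R1 at {0↦2, 1↦4}  → |V|=7 |E|=8  E = 0-p->0 2-p->2 5-p->2 5-p->5 6-p->2 6-p->6 7-p->2 7-p->7
step 2: apply R1 at {0↦2, 1↦5}  → |V|=6 |E|=6  E = 0-p->0 2-p->2 6-p->2 6-p->6 7-p->2 7-p->7
step 3: apply R1 at {0↦2, 1↦6}  → |V|=5 |E|=4  E = 0-p->0 2-p->2 7-p->2 7-p->7
step 4: apply R1 at {0↦2, 1↦7}  → |V|=4 |E|=2  E = 0-p->0 2-p->2
final graph: no rule applies after step 4
NF edges: [(0, 0, 'p'), (2, 2, 'p')]

Answer: p:2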